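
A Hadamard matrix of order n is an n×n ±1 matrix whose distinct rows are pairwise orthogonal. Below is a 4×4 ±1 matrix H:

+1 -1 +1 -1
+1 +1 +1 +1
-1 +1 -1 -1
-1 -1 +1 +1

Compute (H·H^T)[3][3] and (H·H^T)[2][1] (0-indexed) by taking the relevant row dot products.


Row 1 of H: [1, 1, 1, 1].
Row 2 of H: [-1, 1, -1, -1].
Row 3 of H: [-1, -1, 1, 1].
(H·H^T)[3][3] = Σ_j H[3][j]·H[3][j] = (-1)² + (-1)² + (1)² + (1)² = 1 + 1 + 1 + 1 = 4.
(H·H^T)[2][1] = Σ_j H[2][j]·H[1][j] = (-1)·(1) + (1)·(1) + (-1)·(1) + (-1)·(1) = -1 + 1 + -1 + -1 = -2.
Rows 2 and 1 are not orthogonal (dot product = -2 ≠ 0), so H is not a Hadamard matrix.

(3,3) entry = 4; (2,1) entry = -2.


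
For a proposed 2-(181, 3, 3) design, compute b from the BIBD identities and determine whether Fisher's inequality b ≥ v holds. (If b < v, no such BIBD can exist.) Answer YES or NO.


b = λv(v − 1)/(k(k − 1)) = 3·181·180/(3·2) = 97740/6 = 16290.
Compare with v = 181: b ≥ v, so Fisher's inequality holds.

YES


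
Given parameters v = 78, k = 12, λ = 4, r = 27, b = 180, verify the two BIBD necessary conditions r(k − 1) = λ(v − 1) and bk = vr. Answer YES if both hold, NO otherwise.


Condition (i): r(k − 1) = 27·11 = 297; λ(v − 1) = 4·77 = 308. Match? NO.
Condition (ii): bk = 180·12 = 2160; vr = 78·27 = 2106. Match? NO.
Both conditions hold? NO.

NO


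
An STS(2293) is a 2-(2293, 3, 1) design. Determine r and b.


An STS(v) is a 2-(v, 3, 1) BIBD: block size k = 3, λ = 1.
Replication: r(k − 1) = λ(v − 1) ⇒ r·2 = 2293 − 1 = 2292 ⇒ r = 1146.
Block count: bk = vr ⇒ b·3 = 2293·1146 = 2627778 ⇒ b = 875926.

r = 1146, b = 875926.


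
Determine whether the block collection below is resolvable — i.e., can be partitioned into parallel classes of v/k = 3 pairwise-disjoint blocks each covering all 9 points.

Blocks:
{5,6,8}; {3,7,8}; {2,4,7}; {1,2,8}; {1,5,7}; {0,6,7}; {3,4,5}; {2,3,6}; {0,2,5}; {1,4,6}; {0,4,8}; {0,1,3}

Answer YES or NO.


v = 9, block size k = 3, number of blocks = 12.
For resolvability, blocks must partition into parallel classes of size v/k = 3.
Total blocks must therefore be a multiple of 3: 12 = 3·4 + 0 ⇒ divisible ✓.
Greedy packing gives 4 candidate class(es). Each should be a full parallel class (size 3, covers all 9 points).
  Class 1 (3 blocks): {5,6,8}; {2,4,7}; {0,1,3}. Points covered: [0, 1, 2, 3, 4, 5, 6, 7, 8].
  Class 2 (3 blocks): {3,7,8}; {0,2,5}; {1,4,6}. Points covered: [0, 1, 2, 3, 4, 5, 6, 7, 8].
  Class 3 (3 blocks): {1,2,8}; {0,6,7}; {3,4,5}. Points covered: [0, 1, 2, 3, 4, 5, 6, 7, 8].
  Class 4 (3 blocks): {1,5,7}; {2,3,6}; {0,4,8}. Points covered: [0, 1, 2, 3, 4, 5, 6, 7, 8].
All classes full (size 3)? YES. All classes cover every point? YES.
Resolvable? YES.

YES


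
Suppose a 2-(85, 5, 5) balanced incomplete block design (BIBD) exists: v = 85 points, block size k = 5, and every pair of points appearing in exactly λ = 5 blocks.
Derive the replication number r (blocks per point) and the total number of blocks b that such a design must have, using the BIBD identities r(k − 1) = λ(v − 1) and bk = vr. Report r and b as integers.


Any 2-(v, k, λ) BIBD satisfies two necessary conditions:
  (i)  Each point sits in r blocks, and counting incidences through any fixed point gives r(k − 1) = λ(v − 1), so r = λ(v − 1)/(k − 1).
  (ii) Total incidences bk = vr, so b = vr/k.
Step 1: r = λ(v − 1)/(k − 1) = 5·(85 − 1)/(5 − 1) = 5·84/4 = 420/4 = 105.
Step 2: b = vr/k = 85·105/5 = 8925/5 = 1785.
Check integrality: r = 105 ∈ Z ✓, b = 1785 ∈ Z ✓.
(These identities are necessary conditions: they determine r and b for any design with these parameters, but do not by themselves prove that one exists.)

r = 105, b = 1785.


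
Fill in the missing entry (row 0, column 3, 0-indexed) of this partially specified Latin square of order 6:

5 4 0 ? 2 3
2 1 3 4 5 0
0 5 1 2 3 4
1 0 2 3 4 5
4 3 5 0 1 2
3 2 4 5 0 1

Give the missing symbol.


Row 0 contains symbols [0, 2, 3, 4, 5] — missing [1].
Column 3 contains symbols [0, 2, 3, 4, 5] — missing [1].
The missing symbol must appear in both missing sets; intersection = [1].
Therefore the hidden value is 1.

Missing value = 1.


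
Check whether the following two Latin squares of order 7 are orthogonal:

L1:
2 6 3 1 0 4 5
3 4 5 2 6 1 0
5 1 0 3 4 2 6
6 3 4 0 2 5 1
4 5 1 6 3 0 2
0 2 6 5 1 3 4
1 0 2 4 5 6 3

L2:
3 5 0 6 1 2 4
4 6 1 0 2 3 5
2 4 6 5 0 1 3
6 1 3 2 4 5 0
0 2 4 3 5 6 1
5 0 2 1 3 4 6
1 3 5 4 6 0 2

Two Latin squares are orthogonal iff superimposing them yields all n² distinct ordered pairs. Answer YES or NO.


Form the n² = 49 superimposed pairs (L1[i][j], L2[i][j]), row by row (rows and columns indexed from 0):
row 0: (2,3) (6,5) (3,0) (1,6) (0,1) (4,2) (5,4)
row 1: (3,4) (4,6) (5,1) (2,0) (6,2) (1,3) (0,5)
row 2: (5,2) (1,4) (0,6) (3,5) (4,0) (2,1) (6,3)
row 3: (6,6) (3,1) (4,3) (0,2) (2,4) (5,5) (1,0)
row 4: (4,0) (5,2) (1,4) (6,3) (3,5) (0,6) (2,1)
row 5: (0,5) (2,0) (6,2) (5,1) (1,3) (3,4) (4,6)
row 6: (1,1) (0,3) (2,5) (4,4) (5,6) (6,0) (3,2)
Orthogonality requires all 49 pairs distinct.
But the pair (4,0) repeats: cell (2,4) has L1 = 4, L2 = 0, and cell (4,0) has L1 = 4, L2 = 0.
A repeated pair means some other pair never occurs (only 35 distinct pairs out of 49), so the squares are not orthogonal.
Conclusion: NO.

NO


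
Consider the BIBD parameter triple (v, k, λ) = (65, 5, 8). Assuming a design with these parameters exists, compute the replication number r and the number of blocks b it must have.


Any 2-(v, k, λ) BIBD satisfies two necessary conditions:
  (i)  Each point sits in r blocks, and counting incidences through any fixed point gives r(k − 1) = λ(v − 1), so r = λ(v − 1)/(k − 1).
  (ii) Total incidences bk = vr, so b = vr/k.
Step 1: r = λ(v − 1)/(k − 1) = 8·(65 − 1)/(5 − 1) = 8·64/4 = 512/4 = 128.
Step 2: b = vr/k = 65·128/5 = 8320/5 = 1664.
Check integrality: r = 128 ∈ Z ✓, b = 1664 ∈ Z ✓.
(These identities are necessary conditions: they determine r and b for any design with these parameters, but do not by themselves prove that one exists.)

r = 128, b = 1664.


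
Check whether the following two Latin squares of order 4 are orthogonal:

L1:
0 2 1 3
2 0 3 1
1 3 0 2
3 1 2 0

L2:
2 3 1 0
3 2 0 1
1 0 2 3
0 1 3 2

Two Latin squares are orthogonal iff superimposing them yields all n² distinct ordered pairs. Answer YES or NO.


Form the n² = 16 superimposed pairs (L1[i][j], L2[i][j]), row by row (rows and columns indexed from 0):
row 0: (0,2) (2,3) (1,1) (3,0)
row 1: (2,3) (0,2) (3,0) (1,1)
row 2: (1,1) (3,0) (0,2) (2,3)
row 3: (3,0) (1,1) (2,3) (0,2)
Orthogonality requires all 16 pairs distinct.
But the pair (2,3) repeats: cell (0,1) has L1 = 2, L2 = 3, and cell (1,0) has L1 = 2, L2 = 3.
A repeated pair means some other pair never occurs (only 4 distinct pairs out of 16), so the squares are not orthogonal.
Conclusion: NO.

NO


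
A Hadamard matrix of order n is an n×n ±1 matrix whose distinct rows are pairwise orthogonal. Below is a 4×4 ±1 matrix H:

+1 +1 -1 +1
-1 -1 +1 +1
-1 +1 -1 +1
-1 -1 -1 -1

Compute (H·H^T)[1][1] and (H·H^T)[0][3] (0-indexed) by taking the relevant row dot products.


Row 0 of H: [1, 1, -1, 1].
Row 1 of H: [-1, -1, 1, 1].
Row 3 of H: [-1, -1, -1, -1].
(H·H^T)[1][1] = Σ_j H[1][j]·H[1][j] = (-1)² + (-1)² + (1)² + (1)² = 1 + 1 + 1 + 1 = 4.
(H·H^T)[0][3] = Σ_j H[0][j]·H[3][j] = (1)·(-1) + (1)·(-1) + (-1)·(-1) + (1)·(-1) = -1 + -1 + 1 + -1 = -2.
Rows 0 and 3 are not orthogonal (dot product = -2 ≠ 0), so H is not a Hadamard matrix.

(1,1) entry = 4; (0,3) entry = -2.


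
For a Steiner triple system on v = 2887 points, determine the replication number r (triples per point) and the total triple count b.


An STS(v) is a 2-(v, 3, 1) BIBD: block size k = 3, λ = 1.
Replication: r(k − 1) = λ(v − 1) ⇒ r·2 = 2887 − 1 = 2886 ⇒ r = 1443.
Block count: bk = vr ⇒ b·3 = 2887·1443 = 4165941 ⇒ b = 1388647.

r = 1443, b = 1388647.


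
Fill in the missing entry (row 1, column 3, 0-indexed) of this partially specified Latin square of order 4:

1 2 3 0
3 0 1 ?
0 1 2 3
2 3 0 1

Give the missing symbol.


Row 1 contains symbols [0, 1, 3] — missing [2].
Column 3 contains symbols [0, 1, 3] — missing [2].
The missing symbol must appear in both missing sets; intersection = [2].
Therefore the hidden value is 2.

Missing value = 2.


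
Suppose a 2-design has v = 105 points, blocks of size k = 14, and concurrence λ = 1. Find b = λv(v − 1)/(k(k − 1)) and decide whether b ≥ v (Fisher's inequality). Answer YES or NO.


r = λ(v − 1)/(k − 1) = 1·104/13 = 8.
b = vr/k = 105·8/14 = 60.
Fisher's inequality: b ≥ v ⇔ 60 ≥ 105? NO.

NO


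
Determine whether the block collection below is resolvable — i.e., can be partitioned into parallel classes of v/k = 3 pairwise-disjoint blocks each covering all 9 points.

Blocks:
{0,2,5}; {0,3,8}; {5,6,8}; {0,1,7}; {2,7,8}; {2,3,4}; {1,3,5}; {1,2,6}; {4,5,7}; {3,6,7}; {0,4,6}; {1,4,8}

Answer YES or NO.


v = 9, block size k = 3, number of blocks = 12.
For resolvability, blocks must partition into parallel classes of size v/k = 3.
Total blocks must therefore be a multiple of 3: 12 = 3·4 + 0 ⇒ divisible ✓.
Greedy packing gives 4 candidate class(es). Each should be a full parallel class (size 3, covers all 9 points).
  Class 1 (3 blocks): {0,2,5}; {3,6,7}; {1,4,8}. Points covered: [0, 1, 2, 3, 4, 5, 6, 7, 8].
  Class 2 (3 blocks): {0,3,8}; {1,2,6}; {4,5,7}. Points covered: [0, 1, 2, 3, 4, 5, 6, 7, 8].
  Class 3 (3 blocks): {5,6,8}; {0,1,7}; {2,3,4}. Points covered: [0, 1, 2, 3, 4, 5, 6, 7, 8].
  Class 4 (3 blocks): {2,7,8}; {1,3,5}; {0,4,6}. Points covered: [0, 1, 2, 3, 4, 5, 6, 7, 8].
All classes full (size 3)? YES. All classes cover every point? YES.
Resolvable? YES.

YES


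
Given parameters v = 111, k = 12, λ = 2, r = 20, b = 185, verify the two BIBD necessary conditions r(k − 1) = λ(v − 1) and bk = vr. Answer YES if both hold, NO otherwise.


Condition (i): r(k − 1) = 20·11 = 220; λ(v − 1) = 2·110 = 220. Match? YES.
Condition (ii): bk = 185·12 = 2220; vr = 111·20 = 2220. Match? YES.
Both conditions hold? YES.

YES


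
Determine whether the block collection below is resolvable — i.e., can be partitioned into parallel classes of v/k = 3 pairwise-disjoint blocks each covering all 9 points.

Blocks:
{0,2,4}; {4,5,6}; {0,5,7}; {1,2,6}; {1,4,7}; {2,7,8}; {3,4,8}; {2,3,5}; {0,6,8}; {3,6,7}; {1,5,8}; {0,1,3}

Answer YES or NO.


v = 9, block size k = 3, number of blocks = 12.
For resolvability, blocks must partition into parallel classes of size v/k = 3.
Total blocks must therefore be a multiple of 3: 12 = 3·4 + 0 ⇒ divisible ✓.
Greedy packing gives 4 candidate class(es). Each should be a full parallel class (size 3, covers all 9 points).
  Class 1 (3 blocks): {0,2,4}; {3,6,7}; {1,5,8}. Points covered: [0, 1, 2, 3, 4, 5, 6, 7, 8].
  Class 2 (3 blocks): {4,5,6}; {2,7,8}; {0,1,3}. Points covered: [0, 1, 2, 3, 4, 5, 6, 7, 8].
  Class 3 (3 blocks): {0,5,7}; {1,2,6}; {3,4,8}. Points covered: [0, 1, 2, 3, 4, 5, 6, 7, 8].
  Class 4 (3 blocks): {1,4,7}; {2,3,5}; {0,6,8}. Points covered: [0, 1, 2, 3, 4, 5, 6, 7, 8].
All classes full (size 3)? YES. All classes cover every point? YES.
Resolvable? YES.

YES


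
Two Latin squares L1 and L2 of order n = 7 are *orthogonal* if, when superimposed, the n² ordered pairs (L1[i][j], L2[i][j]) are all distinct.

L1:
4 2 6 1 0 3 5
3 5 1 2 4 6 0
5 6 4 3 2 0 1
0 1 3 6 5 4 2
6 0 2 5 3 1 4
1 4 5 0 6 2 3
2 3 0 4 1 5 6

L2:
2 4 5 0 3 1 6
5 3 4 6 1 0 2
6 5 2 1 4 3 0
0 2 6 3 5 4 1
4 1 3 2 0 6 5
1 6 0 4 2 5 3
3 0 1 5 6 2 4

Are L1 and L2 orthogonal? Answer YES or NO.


Form the n² = 49 superimposed pairs (L1[i][j], L2[i][j]), row by row (rows and columns indexed from 0):
row 0: (4,2) (2,4) (6,5) (1,0) (0,3) (3,1) (5,6)
row 1: (3,5) (5,3) (1,4) (2,6) (4,1) (6,0) (0,2)
row 2: (5,6) (6,5) (4,2) (3,1) (2,4) (0,3) (1,0)
row 3: (0,0) (1,2) (3,6) (6,3) (5,5) (4,4) (2,1)
row 4: (6,4) (0,1) (2,3) (5,2) (3,0) (1,6) (4,5)
row 5: (1,1) (4,6) (5,0) (0,4) (6,2) (2,5) (3,3)
row 6: (2,3) (3,0) (0,1) (4,5) (1,6) (5,2) (6,4)
Orthogonality requires all 49 pairs distinct.
But the pair (5,6) repeats: cell (0,6) has L1 = 5, L2 = 6, and cell (2,0) has L1 = 5, L2 = 6.
A repeated pair means some other pair never occurs (only 35 distinct pairs out of 49), so the squares are not orthogonal.
Conclusion: NO.

NO


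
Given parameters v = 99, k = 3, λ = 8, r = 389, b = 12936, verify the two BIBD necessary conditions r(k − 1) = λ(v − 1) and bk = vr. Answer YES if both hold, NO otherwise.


Condition (i): r(k − 1) = 389·2 = 778; λ(v − 1) = 8·98 = 784. Match? NO.
Condition (ii): bk = 12936·3 = 38808; vr = 99·389 = 38511. Match? NO.
Both conditions hold? NO.

NO


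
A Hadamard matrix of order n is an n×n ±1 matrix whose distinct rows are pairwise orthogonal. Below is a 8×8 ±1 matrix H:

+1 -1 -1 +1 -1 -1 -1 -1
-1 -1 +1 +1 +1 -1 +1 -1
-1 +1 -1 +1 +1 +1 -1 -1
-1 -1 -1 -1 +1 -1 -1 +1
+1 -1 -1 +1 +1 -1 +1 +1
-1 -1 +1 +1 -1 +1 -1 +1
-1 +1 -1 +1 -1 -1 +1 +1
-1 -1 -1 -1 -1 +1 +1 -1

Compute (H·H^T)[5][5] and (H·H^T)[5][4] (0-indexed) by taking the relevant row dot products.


Row 4 of H: [1, -1, -1, 1, 1, -1, 1, 1].
Row 5 of H: [-1, -1, 1, 1, -1, 1, -1, 1].
(H·H^T)[5][5] = Σ_j H[5][j]·H[5][j] = (-1)² + (-1)² + (1)² + (1)² + (-1)² + (1)² + (-1)² + (1)² = 1 + 1 + 1 + 1 + 1 + 1 + 1 + 1 = 8.
(H·H^T)[5][4] = Σ_j H[5][j]·H[4][j] = (-1)·(1) + (-1)·(-1) + (1)·(-1) + (1)·(1) + (-1)·(1) + (1)·(-1) + (-1)·(1) + (1)·(1) = -1 + 1 + -1 + 1 + -1 + -1 + -1 + 1 = -2.
Rows 5 and 4 are not orthogonal (dot product = -2 ≠ 0), so H is not a Hadamard matrix.

(5,5) entry = 8; (5,4) entry = -2.


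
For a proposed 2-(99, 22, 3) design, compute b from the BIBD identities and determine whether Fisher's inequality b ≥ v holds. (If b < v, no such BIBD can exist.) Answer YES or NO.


r = λ(v − 1)/(k − 1) = 3·98/21 = 14.
b = vr/k = 99·14/22 = 63.
Fisher's inequality: b ≥ v ⇔ 63 ≥ 99? NO.

NO


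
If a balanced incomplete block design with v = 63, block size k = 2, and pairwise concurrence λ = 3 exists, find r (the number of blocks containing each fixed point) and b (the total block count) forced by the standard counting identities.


Any 2-(v, k, λ) BIBD satisfies two necessary conditions:
  (i)  Each point sits in r blocks, and counting incidences through any fixed point gives r(k − 1) = λ(v − 1), so r = λ(v − 1)/(k − 1).
  (ii) Total incidences bk = vr, so b = vr/k.
Step 1: r = λ(v − 1)/(k − 1) = 3·(63 − 1)/(2 − 1) = 3·62/1 = 186/1 = 186.
Step 2: b = vr/k = 63·186/2 = 11718/2 = 5859.
Check integrality: r = 186 ∈ Z ✓, b = 5859 ∈ Z ✓.
(These identities are necessary conditions: they determine r and b for any design with these parameters, but do not by themselves prove that one exists.)

r = 186, b = 5859.


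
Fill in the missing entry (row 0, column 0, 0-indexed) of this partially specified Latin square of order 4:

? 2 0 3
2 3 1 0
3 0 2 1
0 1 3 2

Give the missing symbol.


Row 0 contains symbols [0, 2, 3] — missing [1].
Column 0 contains symbols [0, 2, 3] — missing [1].
The missing symbol must appear in both missing sets; intersection = [1].
Therefore the hidden value is 1.

Missing value = 1.


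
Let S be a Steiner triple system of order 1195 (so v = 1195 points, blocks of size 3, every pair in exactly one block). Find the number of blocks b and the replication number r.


An STS(v) is a 2-(v, 3, 1) BIBD: block size k = 3, λ = 1.
Replication: r(k − 1) = λ(v − 1) ⇒ r·2 = 1195 − 1 = 1194 ⇒ r = 597.
Block count: b = v(v − 1)/6 = 1195·1194/6 = 1426830/6 = 237805.

r = 597, b = 237805.


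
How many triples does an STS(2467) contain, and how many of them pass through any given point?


An STS(v) is a 2-(v, 3, 1) BIBD: block size k = 3, λ = 1.
Replication: r(k − 1) = λ(v − 1) ⇒ r·2 = 2467 − 1 = 2466 ⇒ r = 1233.
Block count: b = v(v − 1)/6 = 2467·2466/6 = 6083622/6 = 1013937.

r = 1233, b = 1013937.


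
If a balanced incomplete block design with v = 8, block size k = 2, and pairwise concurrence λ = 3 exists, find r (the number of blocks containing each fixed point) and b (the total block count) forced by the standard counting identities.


Any 2-(v, k, λ) BIBD satisfies two necessary conditions:
  (i)  Each point sits in r blocks, and counting incidences through any fixed point gives r(k − 1) = λ(v − 1), so r = λ(v − 1)/(k − 1).
  (ii) Total incidences bk = vr, so b = vr/k.
Step 1: r = λ(v − 1)/(k − 1) = 3·(8 − 1)/(2 − 1) = 3·7/1 = 21/1 = 21.
Step 2: b = vr/k = 8·21/2 = 168/2 = 84.
Check integrality: r = 21 ∈ Z ✓, b = 84 ∈ Z ✓.
(These identities are necessary conditions: they determine r and b for any design with these parameters, but do not by themselves prove that one exists.)

r = 21, b = 84.


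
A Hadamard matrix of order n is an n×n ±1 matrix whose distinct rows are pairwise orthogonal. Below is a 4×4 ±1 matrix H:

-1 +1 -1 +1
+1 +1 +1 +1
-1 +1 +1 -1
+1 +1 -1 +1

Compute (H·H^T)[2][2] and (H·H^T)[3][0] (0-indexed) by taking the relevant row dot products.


Row 0 of H: [-1, 1, -1, 1].
Row 2 of H: [-1, 1, 1, -1].
Row 3 of H: [1, 1, -1, 1].
(H·H^T)[2][2] = Σ_j H[2][j]·H[2][j] = (-1)² + (1)² + (1)² + (-1)² = 1 + 1 + 1 + 1 = 4.
(H·H^T)[3][0] = Σ_j H[3][j]·H[0][j] = (1)·(-1) + (1)·(1) + (-1)·(-1) + (1)·(1) = -1 + 1 + 1 + 1 = 2.
Rows 3 and 0 are not orthogonal (dot product = 2 ≠ 0), so H is not a Hadamard matrix.

(2,2) entry = 4; (3,0) entry = 2.


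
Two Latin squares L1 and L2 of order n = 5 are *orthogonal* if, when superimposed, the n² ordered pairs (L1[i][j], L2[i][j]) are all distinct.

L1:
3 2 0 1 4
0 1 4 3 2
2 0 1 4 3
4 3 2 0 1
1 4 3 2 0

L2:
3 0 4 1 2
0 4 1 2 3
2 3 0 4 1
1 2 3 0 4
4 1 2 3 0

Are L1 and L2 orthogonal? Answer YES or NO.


Form the n² = 25 superimposed pairs (L1[i][j], L2[i][j]), row by row (rows and columns indexed from 0):
row 0: (3,3) (2,0) (0,4) (1,1) (4,2)
row 1: (0,0) (1,4) (4,1) (3,2) (2,3)
row 2: (2,2) (0,3) (1,0) (4,4) (3,1)
row 3: (4,1) (3,2) (2,3) (0,0) (1,4)
row 4: (1,4) (4,1) (3,2) (2,3) (0,0)
Orthogonality requires all 25 pairs distinct.
But the pair (4,1) repeats: cell (1,2) has L1 = 4, L2 = 1, and cell (3,0) has L1 = 4, L2 = 1.
A repeated pair means some other pair never occurs (only 15 distinct pairs out of 25), so the squares are not orthogonal.
Conclusion: NO.

NO


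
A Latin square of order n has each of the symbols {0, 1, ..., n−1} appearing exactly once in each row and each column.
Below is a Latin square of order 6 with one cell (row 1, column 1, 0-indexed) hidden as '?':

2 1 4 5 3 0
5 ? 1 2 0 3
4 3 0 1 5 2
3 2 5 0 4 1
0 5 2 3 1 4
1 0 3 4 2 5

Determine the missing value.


Row 1 contains symbols [0, 1, 2, 3, 5] — missing [4].
Column 1 contains symbols [0, 1, 2, 3, 5] — missing [4].
The missing symbol must appear in both missing sets; intersection = [4].
Therefore the hidden value is 4.

Missing value = 4.


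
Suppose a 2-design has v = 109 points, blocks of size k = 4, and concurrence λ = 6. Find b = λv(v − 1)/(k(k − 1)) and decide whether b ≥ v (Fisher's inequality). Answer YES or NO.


r = λ(v − 1)/(k − 1) = 6·108/3 = 216.
b = vr/k = 109·216/4 = 5886.
Fisher's inequality: b ≥ v ⇔ 5886 ≥ 109? YES.

YES


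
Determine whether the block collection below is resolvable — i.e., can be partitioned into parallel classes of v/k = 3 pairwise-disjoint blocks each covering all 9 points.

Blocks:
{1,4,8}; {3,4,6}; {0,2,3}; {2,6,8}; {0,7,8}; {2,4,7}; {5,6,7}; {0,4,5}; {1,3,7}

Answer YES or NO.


v = 9, block size k = 3, number of blocks = 9.
For resolvability, blocks must partition into parallel classes of size v/k = 3.
Total blocks must therefore be a multiple of 3: 9 = 3·3 + 0 ⇒ divisible ✓.
Consider block {3,4,6}. The only other block(s) in the collection disjoint from it are {0,7,8} — just 1 block(s). Any parallel class containing {3,4,6} would need 2 other blocks each disjoint from it, so no parallel class of size 3 can contain {3,4,6}.
Since every block must belong to some parallel class in a resolution, the collection cannot be partitioned into parallel classes.
Resolvable? NO.

NO


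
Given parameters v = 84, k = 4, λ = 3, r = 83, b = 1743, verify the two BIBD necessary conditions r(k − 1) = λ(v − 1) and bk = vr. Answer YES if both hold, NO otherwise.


Condition (i): r(k − 1) = 83·3 = 249; λ(v − 1) = 3·83 = 249. Match? YES.
Condition (ii): bk = 1743·4 = 6972; vr = 84·83 = 6972. Match? YES.
Both conditions hold? YES.

YES


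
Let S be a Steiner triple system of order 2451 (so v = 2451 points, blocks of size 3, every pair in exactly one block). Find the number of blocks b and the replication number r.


An STS(v) is a 2-(v, 3, 1) BIBD: block size k = 3, λ = 1.
Replication: r(k − 1) = λ(v − 1) ⇒ r·2 = 2451 − 1 = 2450 ⇒ r = 1225.
Block count: bk = vr ⇒ b·3 = 2451·1225 = 3002475 ⇒ b = 1000825.
(Check via b = v(v − 1)/6 = 2451·2450/6 = 6004950/6 = 1000825.)

r = 1225, b = 1000825.


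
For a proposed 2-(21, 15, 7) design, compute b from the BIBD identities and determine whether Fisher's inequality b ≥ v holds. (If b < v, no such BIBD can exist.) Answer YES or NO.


r = λ(v − 1)/(k − 1) = 7·20/14 = 10.
b = vr/k = 21·10/15 = 14.
Fisher's inequality: b ≥ v ⇔ 14 ≥ 21? NO.

NO


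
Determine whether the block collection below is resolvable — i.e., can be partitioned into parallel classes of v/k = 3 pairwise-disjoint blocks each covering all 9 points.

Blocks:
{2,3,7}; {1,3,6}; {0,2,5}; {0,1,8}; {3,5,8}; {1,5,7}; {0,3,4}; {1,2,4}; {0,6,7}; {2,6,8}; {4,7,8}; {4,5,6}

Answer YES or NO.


v = 9, block size k = 3, number of blocks = 12.
For resolvability, blocks must partition into parallel classes of size v/k = 3.
Total blocks must therefore be a multiple of 3: 12 = 3·4 + 0 ⇒ divisible ✓.
Greedy packing gives 4 candidate class(es). Each should be a full parallel class (size 3, covers all 9 points).
  Class 1 (3 blocks): {2,3,7}; {0,1,8}; {4,5,6}. Points covered: [0, 1, 2, 3, 4, 5, 6, 7, 8].
  Class 2 (3 blocks): {1,3,6}; {0,2,5}; {4,7,8}. Points covered: [0, 1, 2, 3, 4, 5, 6, 7, 8].
  Class 3 (3 blocks): {3,5,8}; {1,2,4}; {0,6,7}. Points covered: [0, 1, 2, 3, 4, 5, 6, 7, 8].
  Class 4 (3 blocks): {1,5,7}; {0,3,4}; {2,6,8}. Points covered: [0, 1, 2, 3, 4, 5, 6, 7, 8].
All classes full (size 3)? YES. All classes cover every point? YES.
Resolvable? YES.

YES


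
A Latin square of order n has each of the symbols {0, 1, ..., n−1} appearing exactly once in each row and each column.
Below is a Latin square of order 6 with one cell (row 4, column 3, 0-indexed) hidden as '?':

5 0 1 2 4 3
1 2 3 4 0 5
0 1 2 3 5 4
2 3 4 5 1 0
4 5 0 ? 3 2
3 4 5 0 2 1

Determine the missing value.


Row 4 contains symbols [0, 2, 3, 4, 5] — missing [1].
Column 3 contains symbols [0, 2, 3, 4, 5] — missing [1].
The missing symbol must appear in both missing sets; intersection = [1].
Therefore the hidden value is 1.

Missing value = 1.


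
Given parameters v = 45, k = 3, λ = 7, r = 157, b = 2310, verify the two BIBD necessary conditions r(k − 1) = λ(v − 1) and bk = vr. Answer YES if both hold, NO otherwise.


Condition (i): r(k − 1) = 157·2 = 314; λ(v − 1) = 7·44 = 308. Match? NO.
Condition (ii): bk = 2310·3 = 6930; vr = 45·157 = 7065. Match? NO.
Both conditions hold? NO.

NO


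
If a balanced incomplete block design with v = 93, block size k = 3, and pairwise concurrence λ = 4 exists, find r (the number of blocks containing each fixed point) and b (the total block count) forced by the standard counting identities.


Any 2-(v, k, λ) BIBD satisfies two necessary conditions:
  (i)  Each point sits in r blocks, and counting incidences through any fixed point gives r(k − 1) = λ(v − 1), so r = λ(v − 1)/(k − 1).
  (ii) Total incidences bk = vr, so b = vr/k.
Step 1: r = λ(v − 1)/(k − 1) = 4·(93 − 1)/(3 − 1) = 4·92/2 = 368/2 = 184.
Step 2: b = vr/k = 93·184/3 = 17112/3 = 5704.
Check integrality: r = 184 ∈ Z ✓, b = 5704 ∈ Z ✓.
(These identities are necessary conditions: they determine r and b for any design with these parameters, but do not by themselves prove that one exists.)

r = 184, b = 5704.


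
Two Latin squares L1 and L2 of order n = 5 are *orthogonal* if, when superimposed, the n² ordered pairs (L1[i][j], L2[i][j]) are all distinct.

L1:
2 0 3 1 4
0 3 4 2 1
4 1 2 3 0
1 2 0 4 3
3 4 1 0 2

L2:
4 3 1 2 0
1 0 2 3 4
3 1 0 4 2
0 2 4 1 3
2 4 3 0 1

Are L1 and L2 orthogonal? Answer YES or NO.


Form the n² = 25 superimposed pairs (L1[i][j], L2[i][j]), row by row (rows and columns indexed from 0):
row 0: (2,4) (0,3) (3,1) (1,2) (4,0)
row 1: (0,1) (3,0) (4,2) (2,3) (1,4)
row 2: (4,3) (1,1) (2,0) (3,4) (0,2)
row 3: (1,0) (2,2) (0,4) (4,1) (3,3)
row 4: (3,2) (4,4) (1,3) (0,0) (2,1)
Orthogonality requires all 25 pairs distinct.
Check by first coordinate: for each symbol s of L1, list the L2 entries in the n cells where L1 = s; they must all differ.
  L1 = 0: L2 entries (in reading order) 3, 1, 2, 4, 0 — all 5 distinct ✓
  L1 = 1: L2 entries (in reading order) 2, 4, 1, 0, 3 — all 5 distinct ✓
  L1 = 2: L2 entries (in reading order) 4, 3, 0, 2, 1 — all 5 distinct ✓
  L1 = 3: L2 entries (in reading order) 1, 0, 4, 3, 2 — all 5 distinct ✓
  L1 = 4: L2 entries (in reading order) 0, 2, 3, 1, 4 — all 5 distinct ✓
Every symbol of L1 meets every symbol of L2 exactly once, so all 25 pairs are distinct (25 of 25).
Conclusion: YES.

YES


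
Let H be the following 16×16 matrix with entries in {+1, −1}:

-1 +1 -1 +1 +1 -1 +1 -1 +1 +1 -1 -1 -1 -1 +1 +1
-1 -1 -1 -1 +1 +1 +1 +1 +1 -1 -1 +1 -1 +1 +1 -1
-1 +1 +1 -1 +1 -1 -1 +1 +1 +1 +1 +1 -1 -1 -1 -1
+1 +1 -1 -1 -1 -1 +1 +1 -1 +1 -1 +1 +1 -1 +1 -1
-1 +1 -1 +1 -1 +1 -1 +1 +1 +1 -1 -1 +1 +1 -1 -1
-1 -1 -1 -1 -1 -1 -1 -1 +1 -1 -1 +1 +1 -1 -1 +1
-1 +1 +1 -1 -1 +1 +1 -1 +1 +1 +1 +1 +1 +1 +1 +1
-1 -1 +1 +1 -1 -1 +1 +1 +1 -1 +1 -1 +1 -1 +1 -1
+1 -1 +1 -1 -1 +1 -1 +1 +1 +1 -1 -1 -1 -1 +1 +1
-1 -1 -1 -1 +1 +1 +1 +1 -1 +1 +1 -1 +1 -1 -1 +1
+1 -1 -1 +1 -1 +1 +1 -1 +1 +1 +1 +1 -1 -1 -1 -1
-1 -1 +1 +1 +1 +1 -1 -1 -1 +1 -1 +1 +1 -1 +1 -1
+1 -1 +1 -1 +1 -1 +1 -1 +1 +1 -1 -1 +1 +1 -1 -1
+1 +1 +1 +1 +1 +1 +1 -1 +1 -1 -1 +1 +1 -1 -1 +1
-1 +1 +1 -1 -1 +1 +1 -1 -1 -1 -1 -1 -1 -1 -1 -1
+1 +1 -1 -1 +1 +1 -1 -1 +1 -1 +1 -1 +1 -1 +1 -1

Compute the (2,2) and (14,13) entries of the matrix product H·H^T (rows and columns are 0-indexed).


Row 2 of H: [-1, 1, 1, -1, 1, -1, -1, 1, 1, 1, 1, 1, -1, -1, -1, -1].
Row 13 of H: [1, 1, 1, 1, 1, 1, 1, -1, 1, -1, -1, 1, 1, -1, -1, 1].
Row 14 of H: [-1, 1, 1, -1, -1, 1, 1, -1, -1, -1, -1, -1, -1, -1, -1, -1].
(H·H^T)[2][2] = Σ_j H[2][j]·H[2][j] = (-1)² + (1)² + (1)² + (-1)² + (1)² + (-1)² + (-1)² + (1)² + (1)² + (1)² + (1)² + (1)² + (-1)² + (-1)² + (-1)² + (-1)² = 1 + 1 + 1 + 1 + 1 + 1 + 1 + 1 + 1 + 1 + 1 + 1 + 1 + 1 + 1 + 1 = 16.
(H·H^T)[14][13] = Σ_j H[14][j]·H[13][j] = (-1)·(1) + (1)·(1) + (1)·(1) + (-1)·(1) + (-1)·(1) + (1)·(1) + (1)·(1) + (-1)·(-1) + (-1)·(1) + (-1)·(-1) + (-1)·(-1) + (-1)·(1) + (-1)·(1) + (-1)·(-1) + (-1)·(-1) + (-1)·(1) = -1 + 1 + 1 + -1 + -1 + 1 + 1 + 1 + -1 + 1 + 1 + -1 + -1 + 1 + 1 + -1 = 2.
Rows 14 and 13 are not orthogonal (dot product = 2 ≠ 0), so H is not a Hadamard matrix.

(2,2) entry = 16; (14,13) entry = 2.


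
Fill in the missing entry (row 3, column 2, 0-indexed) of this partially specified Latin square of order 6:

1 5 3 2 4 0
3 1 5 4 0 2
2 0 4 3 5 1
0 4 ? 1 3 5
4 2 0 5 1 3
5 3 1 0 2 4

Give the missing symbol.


Row 3 contains symbols [0, 1, 3, 4, 5] — missing [2].
Column 2 contains symbols [0, 1, 3, 4, 5] — missing [2].
The missing symbol must appear in both missing sets; intersection = [2].
Therefore the hidden value is 2.

Missing value = 2.


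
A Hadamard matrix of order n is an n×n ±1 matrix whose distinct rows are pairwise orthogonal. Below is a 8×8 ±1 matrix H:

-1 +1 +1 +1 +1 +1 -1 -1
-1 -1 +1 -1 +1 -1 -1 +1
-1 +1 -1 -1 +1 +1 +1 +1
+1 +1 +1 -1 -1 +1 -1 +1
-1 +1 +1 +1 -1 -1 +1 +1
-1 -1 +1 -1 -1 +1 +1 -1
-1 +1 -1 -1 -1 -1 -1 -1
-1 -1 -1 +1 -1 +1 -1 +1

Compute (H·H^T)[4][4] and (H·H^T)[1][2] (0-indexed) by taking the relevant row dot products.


Row 1 of H: [-1, -1, 1, -1, 1, -1, -1, 1].
Row 2 of H: [-1, 1, -1, -1, 1, 1, 1, 1].
Row 4 of H: [-1, 1, 1, 1, -1, -1, 1, 1].
(H·H^T)[4][4] = Σ_j H[4][j]·H[4][j] = (-1)² + (1)² + (1)² + (1)² + (-1)² + (-1)² + (1)² + (1)² = 1 + 1 + 1 + 1 + 1 + 1 + 1 + 1 = 8.
(H·H^T)[1][2] = Σ_j H[1][j]·H[2][j] = (-1)·(-1) + (-1)·(1) + (1)·(-1) + (-1)·(-1) + (1)·(1) + (-1)·(1) + (-1)·(1) + (1)·(1) = 1 + -1 + -1 + 1 + 1 + -1 + -1 + 1 = 0.
So rows 1 and 2 are orthogonal; the diagonal entry equals n = 8.

(4,4) entry = 8; (1,2) entry = 0.


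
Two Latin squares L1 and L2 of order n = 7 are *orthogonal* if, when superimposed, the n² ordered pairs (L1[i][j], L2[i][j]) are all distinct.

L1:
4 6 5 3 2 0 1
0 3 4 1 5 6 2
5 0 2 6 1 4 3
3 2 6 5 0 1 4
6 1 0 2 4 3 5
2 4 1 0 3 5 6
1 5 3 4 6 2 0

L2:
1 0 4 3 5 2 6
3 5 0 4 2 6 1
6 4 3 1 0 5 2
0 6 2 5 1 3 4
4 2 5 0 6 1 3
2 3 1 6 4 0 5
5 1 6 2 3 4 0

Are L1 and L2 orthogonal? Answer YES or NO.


Form the n² = 49 superimposed pairs (L1[i][j], L2[i][j]), row by row (rows and columns indexed from 0):
row 0: (4,1) (6,0) (5,4) (3,3) (2,5) (0,2) (1,6)
row 1: (0,3) (3,5) (4,0) (1,4) (5,2) (6,6) (2,1)
row 2: (5,6) (0,4) (2,3) (6,1) (1,0) (4,5) (3,2)
row 3: (3,0) (2,6) (6,2) (5,5) (0,1) (1,3) (4,4)
row 4: (6,4) (1,2) (0,5) (2,0) (4,6) (3,1) (5,3)
row 5: (2,2) (4,3) (1,1) (0,6) (3,4) (5,0) (6,5)
row 6: (1,5) (5,1) (3,6) (4,2) (6,3) (2,4) (0,0)
Orthogonality requires all 49 pairs distinct.
Check by first coordinate: for each symbol s of L1, list the L2 entries in the n cells where L1 = s; they must all differ.
  L1 = 0: L2 entries (in reading order) 2, 3, 4, 1, 5, 6, 0 — all 7 distinct ✓
  L1 = 1: L2 entries (in reading order) 6, 4, 0, 3, 2, 1, 5 — all 7 distinct ✓
  L1 = 2: L2 entries (in reading order) 5, 1, 3, 6, 0, 2, 4 — all 7 distinct ✓
  L1 = 3: L2 entries (in reading order) 3, 5, 2, 0, 1, 4, 6 — all 7 distinct ✓
  L1 = 4: L2 entries (in reading order) 1, 0, 5, 4, 6, 3, 2 — all 7 distinct ✓
  L1 = 5: L2 entries (in reading order) 4, 2, 6, 5, 3, 0, 1 — all 7 distinct ✓
  L1 = 6: L2 entries (in reading order) 0, 6, 1, 2, 4, 5, 3 — all 7 distinct ✓
Every symbol of L1 meets every symbol of L2 exactly once, so all 49 pairs are distinct (49 of 49).
Conclusion: YES.

YES


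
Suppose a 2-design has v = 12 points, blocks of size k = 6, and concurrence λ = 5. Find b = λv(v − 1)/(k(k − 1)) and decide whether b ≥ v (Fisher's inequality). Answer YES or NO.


r = λ(v − 1)/(k − 1) = 5·11/5 = 11.
b = vr/k = 12·11/6 = 22.
Fisher's inequality: b ≥ v ⇔ 22 ≥ 12? YES.

YES


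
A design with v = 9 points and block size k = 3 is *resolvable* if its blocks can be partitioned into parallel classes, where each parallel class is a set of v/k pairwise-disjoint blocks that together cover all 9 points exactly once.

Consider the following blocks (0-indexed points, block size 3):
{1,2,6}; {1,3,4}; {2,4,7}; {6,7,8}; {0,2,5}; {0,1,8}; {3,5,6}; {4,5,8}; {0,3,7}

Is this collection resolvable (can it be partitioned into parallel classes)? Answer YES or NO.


v = 9, block size k = 3, number of blocks = 9.
For resolvability, blocks must partition into parallel classes of size v/k = 3.
Total blocks must therefore be a multiple of 3: 9 = 3·3 + 0 ⇒ divisible ✓.
Greedy packing gives 3 candidate class(es). Each should be a full parallel class (size 3, covers all 9 points).
  Class 1 (3 blocks): {1,2,6}; {4,5,8}; {0,3,7}. Points covered: [0, 1, 2, 3, 4, 5, 6, 7, 8].
  Class 2 (3 blocks): {1,3,4}; {6,7,8}; {0,2,5}. Points covered: [0, 1, 2, 3, 4, 5, 6, 7, 8].
  Class 3 (3 blocks): {2,4,7}; {0,1,8}; {3,5,6}. Points covered: [0, 1, 2, 3, 4, 5, 6, 7, 8].
All classes full (size 3)? YES. All classes cover every point? YES.
Resolvable? YES.

YES


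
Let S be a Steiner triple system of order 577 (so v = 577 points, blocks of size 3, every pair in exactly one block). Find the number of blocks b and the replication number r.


An STS(v) is a 2-(v, 3, 1) BIBD: block size k = 3, λ = 1.
Replication: r(k − 1) = λ(v − 1) ⇒ r·2 = 577 − 1 = 576 ⇒ r = 288.
Block count: bk = vr ⇒ b·3 = 577·288 = 166176 ⇒ b = 55392.
(Check via b = v(v − 1)/6 = 577·576/6 = 332352/6 = 55392.)

r = 288, b = 55392.


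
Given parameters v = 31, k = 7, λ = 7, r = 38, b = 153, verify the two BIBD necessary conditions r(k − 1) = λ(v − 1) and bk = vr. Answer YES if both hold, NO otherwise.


Condition (i): r(k − 1) = 38·6 = 228; λ(v − 1) = 7·30 = 210. Match? NO.
Condition (ii): bk = 153·7 = 1071; vr = 31·38 = 1178. Match? NO.
Both conditions hold? NO.

NO


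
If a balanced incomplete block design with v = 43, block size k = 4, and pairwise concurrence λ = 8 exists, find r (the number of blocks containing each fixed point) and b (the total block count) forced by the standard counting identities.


Any 2-(v, k, λ) BIBD satisfies two necessary conditions:
  (i)  Each point sits in r blocks, and counting incidences through any fixed point gives r(k − 1) = λ(v − 1), so r = λ(v − 1)/(k − 1).
  (ii) Total incidences bk = vr, so b = vr/k.
Step 1: r = λ(v − 1)/(k − 1) = 8·(43 − 1)/(4 − 1) = 8·42/3 = 336/3 = 112.
Step 2: b = vr/k = 43·112/4 = 4816/4 = 1204.
Check integrality: r = 112 ∈ Z ✓, b = 1204 ∈ Z ✓.
(These identities are necessary conditions: they determine r and b for any design with these parameters, but do not by themselves prove that one exists.)

r = 112, b = 1204.


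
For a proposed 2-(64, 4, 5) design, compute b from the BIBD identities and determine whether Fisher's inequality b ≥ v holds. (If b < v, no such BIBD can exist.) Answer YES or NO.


b = λv(v − 1)/(k(k − 1)) = 5·64·63/(4·3) = 20160/12 = 1680.
Compare with v = 64: b ≥ v, so Fisher's inequality holds.

YES


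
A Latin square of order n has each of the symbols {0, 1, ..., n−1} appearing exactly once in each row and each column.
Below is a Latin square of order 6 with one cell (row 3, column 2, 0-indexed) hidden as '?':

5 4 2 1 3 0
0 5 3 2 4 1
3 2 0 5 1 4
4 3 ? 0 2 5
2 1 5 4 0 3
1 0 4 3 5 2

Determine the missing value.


Row 3 contains symbols [0, 2, 3, 4, 5] — missing [1].
Column 2 contains symbols [0, 2, 3, 4, 5] — missing [1].
The missing symbol must appear in both missing sets; intersection = [1].
Therefore the hidden value is 1.

Missing value = 1.


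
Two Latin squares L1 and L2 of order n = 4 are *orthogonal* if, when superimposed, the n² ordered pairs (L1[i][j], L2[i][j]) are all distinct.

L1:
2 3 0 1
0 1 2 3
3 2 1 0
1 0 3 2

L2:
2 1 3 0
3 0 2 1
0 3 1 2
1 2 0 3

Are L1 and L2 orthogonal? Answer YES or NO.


Form the n² = 16 superimposed pairs (L1[i][j], L2[i][j]), row by row (rows and columns indexed from 0):
row 0: (2,2) (3,1) (0,3) (1,0)
row 1: (0,3) (1,0) (2,2) (3,1)
row 2: (3,0) (2,3) (1,1) (0,2)
row 3: (1,1) (0,2) (3,0) (2,3)
Orthogonality requires all 16 pairs distinct.
But the pair (0,3) repeats: cell (0,2) has L1 = 0, L2 = 3, and cell (1,0) has L1 = 0, L2 = 3.
A repeated pair means some other pair never occurs (only 8 distinct pairs out of 16), so the squares are not orthogonal.
Conclusion: NO.

NO


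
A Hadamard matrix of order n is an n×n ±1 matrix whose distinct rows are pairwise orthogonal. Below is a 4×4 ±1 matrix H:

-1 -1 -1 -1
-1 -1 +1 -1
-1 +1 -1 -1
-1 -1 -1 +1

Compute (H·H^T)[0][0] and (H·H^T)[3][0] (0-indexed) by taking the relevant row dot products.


Row 0 of H: [-1, -1, -1, -1].
Row 3 of H: [-1, -1, -1, 1].
(H·H^T)[0][0] = Σ_j H[0][j]·H[0][j] = (-1)² + (-1)² + (-1)² + (-1)² = 1 + 1 + 1 + 1 = 4.
(H·H^T)[3][0] = Σ_j H[3][j]·H[0][j] = (-1)·(-1) + (-1)·(-1) + (-1)·(-1) + (1)·(-1) = 1 + 1 + 1 + -1 = 2.
Rows 3 and 0 are not orthogonal (dot product = 2 ≠ 0), so H is not a Hadamard matrix.

(0,0) entry = 4; (3,0) entry = 2.


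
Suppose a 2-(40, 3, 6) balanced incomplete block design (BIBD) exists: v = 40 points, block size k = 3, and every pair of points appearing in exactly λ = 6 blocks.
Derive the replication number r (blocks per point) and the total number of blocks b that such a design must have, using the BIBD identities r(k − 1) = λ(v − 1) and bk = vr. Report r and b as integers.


Any 2-(v, k, λ) BIBD satisfies two necessary conditions:
  (i)  Each point sits in r blocks, and counting incidences through any fixed point gives r(k − 1) = λ(v − 1), so r = λ(v − 1)/(k − 1).
  (ii) Total incidences bk = vr, so b = vr/k.
Step 1: r = λ(v − 1)/(k − 1) = 6·(40 − 1)/(3 − 1) = 6·39/2 = 234/2 = 117.
Step 2: b = vr/k = 40·117/3 = 4680/3 = 1560.
Check integrality: r = 117 ∈ Z ✓, b = 1560 ∈ Z ✓.
(These identities are necessary conditions: they determine r and b for any design with these parameters, but do not by themselves prove that one exists.)

r = 117, b = 1560.


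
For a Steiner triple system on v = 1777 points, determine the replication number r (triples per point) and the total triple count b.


An STS(v) is a 2-(v, 3, 1) BIBD: block size k = 3, λ = 1.
Replication: r(k − 1) = λ(v − 1) ⇒ r·2 = 1777 − 1 = 1776 ⇒ r = 888.
Block count: bk = vr ⇒ b·3 = 1777·888 = 1577976 ⇒ b = 525992.

r = 888, b = 525992.


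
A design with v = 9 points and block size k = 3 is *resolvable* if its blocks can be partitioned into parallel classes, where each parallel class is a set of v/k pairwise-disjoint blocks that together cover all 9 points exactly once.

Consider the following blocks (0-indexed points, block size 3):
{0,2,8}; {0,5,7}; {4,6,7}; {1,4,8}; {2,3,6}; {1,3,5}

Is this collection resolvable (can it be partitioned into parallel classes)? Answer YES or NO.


v = 9, block size k = 3, number of blocks = 6.
For resolvability, blocks must partition into parallel classes of size v/k = 3.
Total blocks must therefore be a multiple of 3: 6 = 3·2 + 0 ⇒ divisible ✓.
Greedy packing gives 2 candidate class(es). Each should be a full parallel class (size 3, covers all 9 points).
  Class 1 (3 blocks): {0,2,8}; {4,6,7}; {1,3,5}. Points covered: [0, 1, 2, 3, 4, 5, 6, 7, 8].
  Class 2 (3 blocks): {0,5,7}; {1,4,8}; {2,3,6}. Points covered: [0, 1, 2, 3, 4, 5, 6, 7, 8].
All classes full (size 3)? YES. All classes cover every point? YES.
Resolvable? YES.

YES


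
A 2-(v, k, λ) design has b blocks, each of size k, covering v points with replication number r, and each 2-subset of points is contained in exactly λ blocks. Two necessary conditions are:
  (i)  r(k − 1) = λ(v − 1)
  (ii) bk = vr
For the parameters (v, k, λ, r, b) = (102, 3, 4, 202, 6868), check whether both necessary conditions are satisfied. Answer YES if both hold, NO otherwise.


Condition (i): r(k − 1) = 202·2 = 404; λ(v − 1) = 4·101 = 404. Match? YES.
Condition (ii): bk = 6868·3 = 20604; vr = 102·202 = 20604. Match? YES.
Both conditions hold? YES.

YES


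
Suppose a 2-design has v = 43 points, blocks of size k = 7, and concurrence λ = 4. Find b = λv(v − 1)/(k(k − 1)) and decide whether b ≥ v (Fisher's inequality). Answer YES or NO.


r = λ(v − 1)/(k − 1) = 4·42/6 = 28.
b = vr/k = 43·28/7 = 172.
Fisher's inequality: b ≥ v ⇔ 172 ≥ 43? YES.

YES


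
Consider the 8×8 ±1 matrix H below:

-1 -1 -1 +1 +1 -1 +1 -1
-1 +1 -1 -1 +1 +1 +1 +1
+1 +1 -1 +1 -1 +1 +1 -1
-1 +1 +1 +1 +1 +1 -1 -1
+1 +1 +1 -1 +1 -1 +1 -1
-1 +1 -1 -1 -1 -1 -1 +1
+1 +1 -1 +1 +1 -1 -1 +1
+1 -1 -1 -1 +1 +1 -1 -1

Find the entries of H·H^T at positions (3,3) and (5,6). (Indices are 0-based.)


Row 3 of H: [-1, 1, 1, 1, 1, 1, -1, -1].
Row 5 of H: [-1, 1, -1, -1, -1, -1, -1, 1].
Row 6 of H: [1, 1, -1, 1, 1, -1, -1, 1].
(H·H^T)[3][3] = Σ_j H[3][j]·H[3][j] = (-1)² + (1)² + (1)² + (1)² + (1)² + (1)² + (-1)² + (-1)² = 1 + 1 + 1 + 1 + 1 + 1 + 1 + 1 = 8.
(H·H^T)[5][6] = Σ_j H[5][j]·H[6][j] = (-1)·(1) + (1)·(1) + (-1)·(-1) + (-1)·(1) + (-1)·(1) + (-1)·(-1) + (-1)·(-1) + (1)·(1) = -1 + 1 + 1 + -1 + -1 + 1 + 1 + 1 = 2.
Rows 5 and 6 are not orthogonal (dot product = 2 ≠ 0), so H is not a Hadamard matrix.

(3,3) entry = 8; (5,6) entry = 2.
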